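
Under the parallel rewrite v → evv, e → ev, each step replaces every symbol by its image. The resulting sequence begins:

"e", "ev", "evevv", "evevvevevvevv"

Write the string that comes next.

evevvevevvevvevevvevevvevvevevvevv

Applying the rule to each of the 13 symbols of evevvevevvevv gives the pieces ev evv ev evv evv ev evv ev evv evv ev evv evv, which concatenate to the answer.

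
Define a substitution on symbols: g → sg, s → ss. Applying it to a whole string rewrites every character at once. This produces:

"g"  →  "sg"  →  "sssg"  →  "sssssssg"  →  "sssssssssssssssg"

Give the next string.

Replace each of the 16 characters of sssssssssssssssg in place — ss ss ss ss ss ss ss ss ss ss ss ss ss ss ss sg — and concatenate.

sssssssssssssssssssssssssssssssg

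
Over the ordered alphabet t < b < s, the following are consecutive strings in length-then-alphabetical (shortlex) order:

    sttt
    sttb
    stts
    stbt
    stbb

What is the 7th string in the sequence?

stst

Advancing 2 positions from stbb through stbb → stbs reaches term 7.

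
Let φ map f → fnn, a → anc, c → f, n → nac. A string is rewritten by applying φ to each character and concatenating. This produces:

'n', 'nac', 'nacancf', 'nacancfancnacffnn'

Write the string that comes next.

Replace each of the 17 characters of nacancfancnacffnn in place — nac anc f anc nac f fnn anc nac f nac anc f fnn fnn nac nac — and concatenate.

nacancfancnacffnnancnacfnacancffnnfnnnacnac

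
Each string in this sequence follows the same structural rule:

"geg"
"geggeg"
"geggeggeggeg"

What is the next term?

Each string is two copies of the previous one concatenated.
So the next term is two copies of geggeggeggeg.

geggeggeggeggeggeggeggeg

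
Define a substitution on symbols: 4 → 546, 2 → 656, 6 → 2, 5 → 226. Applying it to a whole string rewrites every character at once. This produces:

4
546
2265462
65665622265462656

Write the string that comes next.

Rewriting the 17 symbols of 65665622265462656 one by one yields 2 226 2 2 226 2 656 656 656 2 226 546 2 656 2 226 2; concatenated:

22262222626566566562226546265622262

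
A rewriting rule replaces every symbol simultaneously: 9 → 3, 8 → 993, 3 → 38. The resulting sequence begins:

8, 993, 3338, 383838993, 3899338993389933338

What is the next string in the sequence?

389933338389933338389933338383838993

Applying the rule to each of the 19 symbols of 3899338993389933338 gives the pieces 38 993 3 3 38 38 993 3 3 38 38 993 3 3 38 38 38 38 993, which concatenate to the answer.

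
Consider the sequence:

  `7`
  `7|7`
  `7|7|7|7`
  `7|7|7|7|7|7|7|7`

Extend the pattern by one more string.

Every step duplicates the string with '|' between the halves.
So the next term is two copies of 7|7|7|7|7|7|7|7 with '|' between the halves.

7|7|7|7|7|7|7|7|7|7|7|7|7|7|7|7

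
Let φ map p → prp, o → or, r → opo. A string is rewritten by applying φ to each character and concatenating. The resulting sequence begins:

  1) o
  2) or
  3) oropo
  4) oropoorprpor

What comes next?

oropoorprpororopoprpopoprporopo

Expanding oropoorprpor: o→or, r→opo, o→or, p→prp, o→or, o→or, r→opo, p→prp, r→opo, p→prp, o→or, r→opo. Concatenated: or opo or prp or or opo prp opo prp or opo.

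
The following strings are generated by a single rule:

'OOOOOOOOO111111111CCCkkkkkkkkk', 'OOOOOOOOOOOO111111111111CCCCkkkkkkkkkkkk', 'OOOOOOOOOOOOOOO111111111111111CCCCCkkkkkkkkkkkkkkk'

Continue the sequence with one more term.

Each string has the form O^{3n} 1^{3n} C^{n} k^{3n}, where the shown terms are n = 3, 4, 5.
For the next term, n = 6, so the run lengths are 18, 18, 6, 18.

OOOOOOOOOOOOOOOOOO111111111111111111CCCCCCkkkkkkkkkkkkkkkkkk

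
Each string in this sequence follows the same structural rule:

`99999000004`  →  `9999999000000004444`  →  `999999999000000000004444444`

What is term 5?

Each string has the form 9^{2n+3} 0^{3n+2} 4^{3n-2} (n = 1, 2, …).
For term 5, n = 5, so the run lengths are 13, 17, 13.

9999999999999000000000000000004444444444444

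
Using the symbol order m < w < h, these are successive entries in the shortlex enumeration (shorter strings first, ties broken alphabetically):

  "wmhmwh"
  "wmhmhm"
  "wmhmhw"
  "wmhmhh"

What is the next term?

The successor of wmhmhh increments the rightmost position that isn't already h and resets every position after it to m.

wmhwmm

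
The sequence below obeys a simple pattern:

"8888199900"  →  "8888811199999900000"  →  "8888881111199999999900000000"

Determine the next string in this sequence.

8888888111111199999999999900000000000

Reading off run lengths: 8 runs 4, 5, 6; 1 runs 1, 3, 5; 9 runs 3, 6, 9; 0 runs 2, 5, 8 — each is linear in n (n = 1, 2, …).
Setting n = 4 gives 7, 7, 12, 11 characters in each block.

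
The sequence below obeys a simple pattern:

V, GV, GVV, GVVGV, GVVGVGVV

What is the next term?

GVVGVGVVGVVGV

From term 3 onward, concatenate the last term with the second-to-last: GV·V = GVV, GVV·GV = GVVGV, …
The next term joins GVVGVGVV and GVVGV.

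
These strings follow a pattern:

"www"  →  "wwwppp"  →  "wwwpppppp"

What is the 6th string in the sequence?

wwwppppppppppppppp

Each term is the previous one with ppp appended.
From wwwpppppp, 3 further steps: wwwpppppp → wwwppppppppp → wwwpppppppppppp → (answer).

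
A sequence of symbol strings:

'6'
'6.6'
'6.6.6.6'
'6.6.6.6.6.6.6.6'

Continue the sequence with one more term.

6.6.6.6.6.6.6.6.6.6.6.6.6.6.6.6

s(k+1) = s(k)·.·s(k) — each term doubles the last with '.' between the halves.
So the next term is two copies of 6.6.6.6.6.6.6.6 with '.' between the halves.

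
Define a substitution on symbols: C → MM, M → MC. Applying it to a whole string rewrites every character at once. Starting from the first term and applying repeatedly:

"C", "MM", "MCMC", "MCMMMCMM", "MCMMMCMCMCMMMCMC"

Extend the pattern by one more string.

MCMMMCMCMCMMMCMMMCMMMCMCMCMMMCMM

φ(MCMMMCMCMCMMMCMC) expands symbol-by-symbol to MC MM MC MC MC MM MC MM MC MM MC MC MC MM MC MM; joining the 16 pieces gives the next term.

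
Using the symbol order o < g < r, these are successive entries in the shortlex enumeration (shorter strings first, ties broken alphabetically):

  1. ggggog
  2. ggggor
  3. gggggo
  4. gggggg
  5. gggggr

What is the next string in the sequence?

ggggro

Find the rightmost character of gggggr below r, bump it to the next letter, and reset everything to its right to o.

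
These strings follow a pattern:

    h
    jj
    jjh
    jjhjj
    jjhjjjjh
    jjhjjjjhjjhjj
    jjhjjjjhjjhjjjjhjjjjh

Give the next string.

Each term (from the third on) is the previous term followed by the one before it: term 3 = jj·h = jjh.
So term 8 is jjhjjjjhjjhjjjjhjjjjh·jjhjjjjhjjhjj.

jjhjjjjhjjhjjjjhjjjjhjjhjjjjhjjhjj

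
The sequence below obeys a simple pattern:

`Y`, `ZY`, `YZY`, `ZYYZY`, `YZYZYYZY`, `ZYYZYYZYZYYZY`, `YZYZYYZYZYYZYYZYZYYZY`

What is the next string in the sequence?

ZYYZYYZYZYYZYYZYZYYZYZYYZYYZYZYYZY

From term 3 onward, concatenate the second-to-last term with the last: Y·ZY = YZY, ZY·YZY = ZYYZY, …
The next term joins ZYYZYYZYZYYZY and YZYZYYZYZYYZYYZYZYYZY.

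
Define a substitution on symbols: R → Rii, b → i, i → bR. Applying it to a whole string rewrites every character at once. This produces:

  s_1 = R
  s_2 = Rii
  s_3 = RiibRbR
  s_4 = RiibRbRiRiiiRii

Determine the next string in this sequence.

Rewriting the 15 symbols of RiibRbRiRiiiRii one by one yields Rii bR bR i Rii i Rii bR Rii bR bR bR Rii bR bR; concatenated:

RiibRbRiRiiiRiibRRiibRbRbRRiibRbR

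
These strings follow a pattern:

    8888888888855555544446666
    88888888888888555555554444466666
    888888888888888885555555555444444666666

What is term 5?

The n-th term is 3n+2 8's then 2n 5's then n+1 4's then n+1 6's, where the shown terms are n = 3, 4, 5.
At n = 7 the blocks have lengths 23, 14, 8, 8.

88888888888888888888888555555555555554444444466666666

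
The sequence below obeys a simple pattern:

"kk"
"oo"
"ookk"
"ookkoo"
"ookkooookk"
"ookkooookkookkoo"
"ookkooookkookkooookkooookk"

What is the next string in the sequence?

This is a Fibonacci-style word recurrence s(k) = s(k−1)·s(k−2): e.g. oo·kk = ookk.
The next term joins ookkooookkookkooookkooookk and ookkooookkookkoo.

ookkooookkookkooookkooookkookkooookkookkoo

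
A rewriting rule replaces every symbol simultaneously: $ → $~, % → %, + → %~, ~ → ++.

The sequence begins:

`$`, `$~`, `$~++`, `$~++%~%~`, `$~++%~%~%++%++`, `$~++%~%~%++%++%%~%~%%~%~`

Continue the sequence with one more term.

Replace each of the 24 characters of $~++%~%~%++%++%%~%~%%~%~ in place — $~ ++ %~ %~ % ++ % ++ % %~ %~ % %~ %~ % % ++ % ++ % % ++ % ++ — and concatenate.

$~++%~%~%++%++%%~%~%%~%~%%++%++%%++%++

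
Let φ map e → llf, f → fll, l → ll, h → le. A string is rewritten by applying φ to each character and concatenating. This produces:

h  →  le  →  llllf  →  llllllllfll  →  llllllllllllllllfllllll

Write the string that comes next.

Rewriting the 23 symbols of llllllllllllllllfllllll one by one yields ll ll ll ll ll ll ll ll ll ll ll ll ll ll ll ll fll ll ll ll ll ll ll; concatenated:

llllllllllllllllllllllllllllllllfllllllllllllll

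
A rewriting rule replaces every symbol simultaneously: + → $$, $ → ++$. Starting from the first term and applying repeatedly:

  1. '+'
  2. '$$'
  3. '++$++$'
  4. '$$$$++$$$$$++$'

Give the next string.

Applying the rule to each of the 14 symbols of $$$$++$$$$$++$ gives the pieces ++$ ++$ ++$ ++$ $$ $$ ++$ ++$ ++$ ++$ ++$ $$ $$ ++$, which concatenate to the answer.

++$++$++$++$$$$$++$++$++$++$++$$$$$++$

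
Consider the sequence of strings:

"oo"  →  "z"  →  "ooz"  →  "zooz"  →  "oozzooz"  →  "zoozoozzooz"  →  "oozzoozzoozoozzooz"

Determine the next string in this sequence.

From term 3 onward, concatenate the second-to-last term with the last: oo·z = ooz, z·ooz = zooz, …
So term 8 is zoozoozzooz·oozzoozzoozoozzooz.

zoozoozzoozoozzoozzoozoozzooz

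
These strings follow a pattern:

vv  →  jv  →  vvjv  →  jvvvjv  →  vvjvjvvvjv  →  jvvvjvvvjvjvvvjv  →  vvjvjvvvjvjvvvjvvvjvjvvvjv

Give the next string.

jvvvjvvvjvjvvvjvvvjvjvvvjvjvvvjvvvjvjvvvjv

This is a Fibonacci-style word recurrence s(k) = s(k−2)·s(k−1): e.g. vv·jv = vvjv.
Continuing: jvvvjvvvjvjvvvjv · vvjvjvvvjvjvvvjvvvjvjvvvjv gives term 8.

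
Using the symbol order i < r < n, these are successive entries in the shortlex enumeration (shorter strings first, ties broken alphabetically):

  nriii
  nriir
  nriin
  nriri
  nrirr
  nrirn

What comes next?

nrini

The successor of nrirn increments the rightmost position that isn't already n and resets every position after it to i.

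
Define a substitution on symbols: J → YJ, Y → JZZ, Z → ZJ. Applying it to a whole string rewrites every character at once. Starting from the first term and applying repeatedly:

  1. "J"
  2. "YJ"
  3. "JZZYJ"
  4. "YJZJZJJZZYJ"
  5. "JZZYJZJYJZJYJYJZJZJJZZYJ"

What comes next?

YJZJZJJZZYJZJYJJZZYJZJYJJZZYJJZZYJZJYJZJYJYJZJZJJZZYJ

Replace each of the 24 characters of JZZYJZJYJZJYJYJZJZJJZZYJ in place — YJ ZJ ZJ JZZ YJ ZJ YJ JZZ YJ ZJ YJ JZZ YJ JZZ YJ ZJ YJ ZJ YJ YJ ZJ ZJ JZZ YJ — and concatenate.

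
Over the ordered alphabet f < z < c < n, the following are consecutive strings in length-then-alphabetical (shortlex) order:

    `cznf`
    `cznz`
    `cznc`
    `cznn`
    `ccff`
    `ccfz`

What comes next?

Treat ccfz as a base-4 numeral over the given alphabet and add one, carrying through any trailing n's.

ccfc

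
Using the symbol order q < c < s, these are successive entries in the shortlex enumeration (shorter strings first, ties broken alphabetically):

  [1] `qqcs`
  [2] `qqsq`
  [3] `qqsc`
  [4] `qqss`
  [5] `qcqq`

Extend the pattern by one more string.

qcqc

Treat qcqq as a base-3 numeral over the given alphabet and add one, carrying through any trailing s's.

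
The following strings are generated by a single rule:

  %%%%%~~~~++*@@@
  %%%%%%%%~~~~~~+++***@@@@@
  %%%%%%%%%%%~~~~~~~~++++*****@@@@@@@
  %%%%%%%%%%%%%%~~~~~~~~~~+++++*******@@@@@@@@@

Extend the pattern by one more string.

%%%%%%%%%%%%%%%%%~~~~~~~~~~~~++++++*********@@@@@@@@@@@

Term n consists of 3n+2 %'s, followed by 2n+2 ~'s, followed by n+1 +'s, followed by 2n-1 *'s, followed by 2n+1 @'s (n = 1, 2, …).
At n = 5 the blocks have lengths 17, 12, 6, 9, 11.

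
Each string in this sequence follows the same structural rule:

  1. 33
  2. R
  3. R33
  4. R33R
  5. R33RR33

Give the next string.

From term 3 onward, concatenate the last term with the second-to-last: R·33 = R33, R33·R = R33R, …
Continuing: R33RR33 · R33R gives term 6.

R33RR33R33R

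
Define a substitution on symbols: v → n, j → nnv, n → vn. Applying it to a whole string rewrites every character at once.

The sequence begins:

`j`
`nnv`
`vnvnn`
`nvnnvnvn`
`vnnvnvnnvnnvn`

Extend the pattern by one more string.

Replace each of the 13 characters of vnnvnvnnvnnvn in place — n vn vn n vn n vn vn n vn vn n vn — and concatenate.

nvnvnnvnnvnvnnvnvnnvn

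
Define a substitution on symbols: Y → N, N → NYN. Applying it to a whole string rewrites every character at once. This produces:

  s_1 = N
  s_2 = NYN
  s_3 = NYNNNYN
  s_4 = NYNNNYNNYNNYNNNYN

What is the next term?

Replace each of the 17 characters of NYNNNYNNYNNYNNNYN in place — NYN N NYN NYN NYN N NYN NYN N NYN NYN N NYN NYN NYN N NYN — and concatenate.

NYNNNYNNYNNYNNNYNNYNNNYNNYNNNYNNYNNYNNNYN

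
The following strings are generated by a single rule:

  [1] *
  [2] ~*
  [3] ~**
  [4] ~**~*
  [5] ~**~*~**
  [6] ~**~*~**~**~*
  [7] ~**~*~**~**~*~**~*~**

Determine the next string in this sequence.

~**~*~**~**~*~**~*~**~**~*~**~**~*

Each term (from the third on) is the previous term followed by the one before it: term 3 = ~*·* = ~**.
Continuing: ~**~*~**~**~*~**~*~** · ~**~*~**~**~* gives term 8.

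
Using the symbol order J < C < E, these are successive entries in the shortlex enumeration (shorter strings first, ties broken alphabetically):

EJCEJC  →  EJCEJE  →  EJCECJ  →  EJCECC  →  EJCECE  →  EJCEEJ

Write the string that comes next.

Treat EJCEEJ as a base-3 numeral over the given alphabet and add one, carrying through any trailing E's.

EJCEEC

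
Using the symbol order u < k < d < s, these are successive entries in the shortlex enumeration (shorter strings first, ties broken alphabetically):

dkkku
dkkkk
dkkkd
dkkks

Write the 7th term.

dkkdd

Stepping forward 3 times from dkkks: dkkks → dkkdu → dkkdk, then the target.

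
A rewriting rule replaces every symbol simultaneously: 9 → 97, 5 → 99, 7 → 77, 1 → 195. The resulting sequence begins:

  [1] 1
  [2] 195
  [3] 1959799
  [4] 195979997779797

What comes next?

φ(195979997779797) expands symbol-by-symbol to 195 97 99 97 77 97 97 97 77 77 77 97 77 97 77; joining the 15 pieces gives the next term.

1959799977797979777777797779777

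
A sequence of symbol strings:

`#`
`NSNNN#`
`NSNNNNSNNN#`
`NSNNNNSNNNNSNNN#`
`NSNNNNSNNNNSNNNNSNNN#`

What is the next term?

Each term is the previous one with NSNNN prepended.
Applying this once more to NSNNNNSNNNNSNNNNSNNN#:

NSNNNNSNNNNSNNNNSNNNNSNNN#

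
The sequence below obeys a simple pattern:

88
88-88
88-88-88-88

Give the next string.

Each string is two copies of the previous one joined by '-'.
Doubling 88-88-88-88 with '-' between the halves:

88-88-88-88-88-88-88-88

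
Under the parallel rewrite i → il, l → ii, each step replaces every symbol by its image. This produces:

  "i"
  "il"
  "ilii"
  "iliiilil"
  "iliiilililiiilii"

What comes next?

Applying the rule to each of the 16 symbols of iliiilililiiilii gives the pieces il ii il il il ii il ii il ii il il il ii il il, which concatenate to the answer.

iliiilililiiiliiiliiilililiiilil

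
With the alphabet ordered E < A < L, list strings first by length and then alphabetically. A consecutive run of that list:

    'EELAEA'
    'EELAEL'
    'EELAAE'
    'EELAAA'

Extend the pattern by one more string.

EELAAL

The successor of EELAAA increments the rightmost position that isn't already L and resets every position after it to E.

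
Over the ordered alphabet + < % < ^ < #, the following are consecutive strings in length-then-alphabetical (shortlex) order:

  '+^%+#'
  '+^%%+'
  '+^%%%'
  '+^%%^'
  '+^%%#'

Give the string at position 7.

Stepping forward 2 times from +^%%#: +^%%# → +^%^+, then the target.

+^%^%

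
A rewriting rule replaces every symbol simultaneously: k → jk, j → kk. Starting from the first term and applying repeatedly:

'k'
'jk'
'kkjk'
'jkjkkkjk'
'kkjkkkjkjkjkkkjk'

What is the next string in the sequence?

Replace each of the 16 characters of kkjkkkjkjkjkkkjk in place — jk jk kk jk jk jk kk jk kk jk kk jk jk jk kk jk — and concatenate.

jkjkkkjkjkjkkkjkkkjkkkjkjkjkkkjk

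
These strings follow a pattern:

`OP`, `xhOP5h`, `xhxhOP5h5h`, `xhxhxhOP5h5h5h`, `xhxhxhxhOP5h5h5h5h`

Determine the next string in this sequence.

xhxhxhxhxhOP5h5h5h5h5h

Every step adds xh to the front and 5h to the end of the previous string.
So the next term is xh·xhxhxhxhOP5h5h5h5h·5h.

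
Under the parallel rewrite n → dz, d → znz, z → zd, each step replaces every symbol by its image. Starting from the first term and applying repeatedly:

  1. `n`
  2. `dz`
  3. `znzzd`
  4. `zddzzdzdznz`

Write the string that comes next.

Apply φ to zddzzdzdznz symbol by symbol: z→zd, d→znz, d→znz, z→zd, z→zd, d→znz, z→zd, d→znz, z→zd, n→dz, z→zd; joined: zd znz znz zd zd znz zd znz zd dz zd.

zdznzznzzdzdznzzdznzzddzzd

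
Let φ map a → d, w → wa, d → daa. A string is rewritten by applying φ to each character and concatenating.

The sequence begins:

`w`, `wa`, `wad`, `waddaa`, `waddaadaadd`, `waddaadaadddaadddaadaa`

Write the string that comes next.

waddaadaadddaadddaadaadaadddaadaadaadddaadd

φ(waddaadaadddaadddaadaa) expands symbol-by-symbol to wa d daa daa d d daa d d daa daa daa d d daa daa daa d d daa d d; joining the 22 pieces gives the next term.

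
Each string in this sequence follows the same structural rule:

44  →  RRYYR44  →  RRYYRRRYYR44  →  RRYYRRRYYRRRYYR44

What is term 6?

Every step adds RRYYR at the front: s(k+1) = RRYYR·s(k).
From RRYYRRRYYRRRYYR44, 2 further steps: RRYYRRRYYRRRYYR44 → RRYYRRRYYRRRYYRRRYYR44 → (answer).

RRYYRRRYYRRRYYRRRYYRRRYYR44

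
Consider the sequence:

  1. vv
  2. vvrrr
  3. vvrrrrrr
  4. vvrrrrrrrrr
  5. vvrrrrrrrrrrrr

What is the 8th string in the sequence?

vvrrrrrrrrrrrrrrrrrrrrr

Every step adds rrr to the end: s(k+1) = s(k)·rrr.
From vvrrrrrrrrrrrr, 3 further steps: vvrrrrrrrrrrrr → vvrrrrrrrrrrrrrrr → vvrrrrrrrrrrrrrrrrrr → (answer).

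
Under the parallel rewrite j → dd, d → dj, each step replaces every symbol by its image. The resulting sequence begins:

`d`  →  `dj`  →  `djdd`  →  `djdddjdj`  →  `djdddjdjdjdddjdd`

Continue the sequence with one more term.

Rewriting the 16 symbols of djdddjdjdjdddjdd one by one yields dj dd dj dj dj dd dj dd dj dd dj dj dj dd dj dj; concatenated:

djdddjdjdjdddjdddjdddjdjdjdddjdj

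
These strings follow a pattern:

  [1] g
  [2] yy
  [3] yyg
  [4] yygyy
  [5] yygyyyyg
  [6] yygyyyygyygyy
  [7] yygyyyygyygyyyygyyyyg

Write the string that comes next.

Each term (from the third on) is the previous term followed by the one before it: term 3 = yy·g = yyg.
The next term joins yygyyyygyygyyyygyyyyg and yygyyyygyygyy.

yygyyyygyygyyyygyyyygyygyyyygyygyy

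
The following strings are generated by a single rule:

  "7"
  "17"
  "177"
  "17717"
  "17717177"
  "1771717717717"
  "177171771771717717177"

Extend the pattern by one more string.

1771717717717177171771771717717717

This is a Fibonacci-style word recurrence s(k) = s(k−1)·s(k−2): e.g. 17·7 = 177.
So term 8 is 177171771771717717177·1771717717717.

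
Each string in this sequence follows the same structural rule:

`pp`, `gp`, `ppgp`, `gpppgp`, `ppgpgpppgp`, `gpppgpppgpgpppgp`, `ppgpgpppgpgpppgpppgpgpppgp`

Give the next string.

This is a Fibonacci-style word recurrence s(k) = s(k−2)·s(k−1): e.g. pp·gp = ppgp.
The next term joins gpppgpppgpgpppgp and ppgpgpppgpgpppgpppgpgpppgp.

gpppgpppgpgpppgpppgpgpppgpgpppgpppgpgpppgp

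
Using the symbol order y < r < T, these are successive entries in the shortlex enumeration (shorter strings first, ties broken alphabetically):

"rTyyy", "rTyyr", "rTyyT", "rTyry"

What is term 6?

Continuing the enumeration 2 steps past rTyry: rTyry → rTyrr → (answer).

rTyrT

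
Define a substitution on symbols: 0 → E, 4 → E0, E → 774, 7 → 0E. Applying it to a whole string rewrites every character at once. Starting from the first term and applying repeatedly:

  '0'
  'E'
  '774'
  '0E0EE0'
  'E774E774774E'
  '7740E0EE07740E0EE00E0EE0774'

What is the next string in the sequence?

Replace each of the 27 characters of 7740E0EE07740E0EE00E0EE0774 in place — 0E 0E E0 E 774 E 774 774 E 0E 0E E0 E 774 E 774 774 E E 774 E 774 774 E 0E 0E E0 — and concatenate.

0E0EE0E774E774774E0E0EE0E774E774774EE774E774774E0E0EE0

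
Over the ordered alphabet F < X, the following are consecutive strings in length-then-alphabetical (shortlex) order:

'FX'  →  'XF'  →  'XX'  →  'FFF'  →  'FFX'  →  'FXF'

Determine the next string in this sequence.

FXX

Treat FXF as a base-2 numeral over the given alphabet and add one, carrying through any trailing X's.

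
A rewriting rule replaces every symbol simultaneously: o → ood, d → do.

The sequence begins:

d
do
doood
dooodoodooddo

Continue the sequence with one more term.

dooodoodooddooodooddooodooddodoood

φ(dooodoodooddo) expands symbol-by-symbol to do ood ood ood do ood ood do ood ood do do ood; joining the 13 pieces gives the next term.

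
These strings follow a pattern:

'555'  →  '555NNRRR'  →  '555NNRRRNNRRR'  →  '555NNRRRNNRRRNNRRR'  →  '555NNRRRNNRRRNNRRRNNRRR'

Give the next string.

Each term is the previous one with NNRRR appended.
One more step from 555NNRRRNNRRRNNRRRNNRRR gives the answer.

555NNRRRNNRRRNNRRRNNRRRNNRRR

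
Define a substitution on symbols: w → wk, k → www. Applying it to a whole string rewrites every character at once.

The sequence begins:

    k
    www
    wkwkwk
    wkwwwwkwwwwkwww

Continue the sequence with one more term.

Replace each of the 15 characters of wkwwwwkwwwwkwww in place — wk www wk wk wk wk www wk wk wk wk www wk wk wk — and concatenate.

wkwwwwkwkwkwkwwwwkwkwkwkwwwwkwkwk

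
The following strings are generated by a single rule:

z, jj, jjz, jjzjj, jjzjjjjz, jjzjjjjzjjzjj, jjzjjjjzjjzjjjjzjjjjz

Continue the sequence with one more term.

Each term (from the third on) is the previous term followed by the one before it: term 3 = jj·z = jjz.
The next term joins jjzjjjjzjjzjjjjzjjjjz and jjzjjjjzjjzjj.

jjzjjjjzjjzjjjjzjjjjzjjzjjjjzjjzjj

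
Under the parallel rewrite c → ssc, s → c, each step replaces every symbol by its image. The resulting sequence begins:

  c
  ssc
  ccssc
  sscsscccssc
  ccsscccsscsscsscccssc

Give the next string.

sscsscccsscsscsscccsscccsscccsscsscsscccssc

Applying the rule to each of the 21 symbols of ccsscccsscsscsscccssc gives the pieces ssc ssc c c ssc ssc ssc c c ssc c c ssc c c ssc ssc ssc c c ssc, which concatenate to the answer.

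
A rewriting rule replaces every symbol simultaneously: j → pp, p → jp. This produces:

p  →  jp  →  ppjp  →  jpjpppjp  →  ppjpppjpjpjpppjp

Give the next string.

jpjpppjpjpjpppjpppjpppjpjpjpppjp

Replace each of the 16 characters of ppjpppjpjpjpppjp in place — jp jp pp jp jp jp pp jp pp jp pp jp jp jp pp jp — and concatenate.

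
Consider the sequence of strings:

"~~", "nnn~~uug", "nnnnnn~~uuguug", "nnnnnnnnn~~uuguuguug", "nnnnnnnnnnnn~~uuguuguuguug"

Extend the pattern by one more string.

Every step adds nnn to the front and uug to the end of the previous string.
Applying this once more to nnnnnnnnnnnn~~uuguuguuguug:

nnnnnnnnnnnnnnn~~uuguuguuguuguug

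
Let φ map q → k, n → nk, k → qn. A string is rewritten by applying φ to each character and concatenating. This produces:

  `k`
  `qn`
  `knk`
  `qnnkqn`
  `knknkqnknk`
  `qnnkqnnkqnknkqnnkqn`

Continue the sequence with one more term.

knknkqnknknkqnknkqnnkqnknknkqnknk

Applying the rule to each of the 19 symbols of qnnkqnnkqnknkqnnkqn gives the pieces k nk nk qn k nk nk qn k nk qn nk qn k nk nk qn k nk, which concatenate to the answer.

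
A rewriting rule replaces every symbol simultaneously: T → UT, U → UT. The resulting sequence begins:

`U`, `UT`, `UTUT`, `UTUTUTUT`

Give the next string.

Expanding UTUTUTUT: U→UT, T→UT, U→UT, T→UT, U→UT, T→UT, U→UT, T→UT. Concatenated: UT UT UT UT UT UT UT UT.

UTUTUTUTUTUTUTUT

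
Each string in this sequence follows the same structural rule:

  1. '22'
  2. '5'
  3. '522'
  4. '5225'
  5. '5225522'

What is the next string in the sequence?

52255225225

From term 3 onward, concatenate the last term with the second-to-last: 5·22 = 522, 522·5 = 5225, …
Continuing: 5225522 · 5225 gives term 6.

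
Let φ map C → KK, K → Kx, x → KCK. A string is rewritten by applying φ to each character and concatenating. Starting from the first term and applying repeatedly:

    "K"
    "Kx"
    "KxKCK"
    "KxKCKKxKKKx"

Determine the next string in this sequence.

KxKCKKxKKKxKxKCKKxKxKxKCK

Apply φ to KxKCKKxKKKx symbol by symbol: K→Kx, x→KCK, K→Kx, C→KK, K→Kx, K→Kx, x→KCK, K→Kx, K→Kx, K→Kx, x→KCK; joined: Kx KCK Kx KK Kx Kx KCK Kx Kx Kx KCK.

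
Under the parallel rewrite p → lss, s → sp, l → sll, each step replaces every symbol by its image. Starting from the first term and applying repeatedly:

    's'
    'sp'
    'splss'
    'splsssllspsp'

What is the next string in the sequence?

Apply φ to splsssllspsp symbol by symbol: s→sp, p→lss, l→sll, s→sp, s→sp, s→sp, l→sll, l→sll, s→sp, p→lss, s→sp, p→lss; joined: sp lss sll sp sp sp sll sll sp lss sp lss.

splsssllspspspsllsllsplsssplss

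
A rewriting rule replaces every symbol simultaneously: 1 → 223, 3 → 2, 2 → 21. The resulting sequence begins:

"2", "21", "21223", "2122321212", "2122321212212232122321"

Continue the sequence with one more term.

Rewriting the 22 symbols of 2122321212212232122321 one by one yields 21 223 21 21 2 21 223 21 223 21 21 223 21 21 2 21 223 21 21 2 21 223; concatenated:

21223212122122321223212122321212212232121221223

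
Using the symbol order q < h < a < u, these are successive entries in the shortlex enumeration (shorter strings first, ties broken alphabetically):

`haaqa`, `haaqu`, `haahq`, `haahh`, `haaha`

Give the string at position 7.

haaaq

Advancing 2 positions from haaha through haaha → haahu reaches term 7.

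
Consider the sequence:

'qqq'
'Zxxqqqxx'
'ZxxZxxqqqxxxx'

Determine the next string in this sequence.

ZxxZxxZxxqqqxxxxxx

Each term wraps the previous one in Zxx on the left and xx on the right.
So the next term is Zxx·ZxxZxxqqqxxxx·xx.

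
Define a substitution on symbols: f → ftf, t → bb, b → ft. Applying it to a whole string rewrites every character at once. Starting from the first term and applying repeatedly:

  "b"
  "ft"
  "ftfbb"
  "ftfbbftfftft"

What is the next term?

Expanding ftfbbftfftft: f→ftf, t→bb, f→ftf, b→ft, b→ft, f→ftf, t→bb, f→ftf, f→ftf, t→bb, f→ftf, t→bb. Concatenated: ftf bb ftf ft ft ftf bb ftf ftf bb ftf bb.

ftfbbftfftftftfbbftfftfbbftfbb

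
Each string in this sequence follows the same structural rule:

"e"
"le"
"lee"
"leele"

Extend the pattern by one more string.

Each term (from the third on) is the previous term followed by the one before it: term 3 = le·e = lee.
The next term joins leele and lee.

leelelee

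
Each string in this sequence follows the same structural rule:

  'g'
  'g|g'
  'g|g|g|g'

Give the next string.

g|g|g|g|g|g|g|g

s(k+1) = s(k)·|·s(k) — each term doubles the last with '|' between the halves.
So the next term is two copies of g|g|g|g with '|' between the halves.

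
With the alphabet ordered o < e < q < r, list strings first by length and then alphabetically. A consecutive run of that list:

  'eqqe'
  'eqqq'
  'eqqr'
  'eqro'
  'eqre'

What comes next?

eqrq

Treat eqre as a base-4 numeral over the given alphabet and add one, carrying through any trailing r's.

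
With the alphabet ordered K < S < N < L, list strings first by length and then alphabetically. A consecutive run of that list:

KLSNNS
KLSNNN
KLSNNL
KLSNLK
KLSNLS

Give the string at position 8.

Advancing 3 positions from KLSNLS through KLSNLS → KLSNLN → KLSNLL reaches term 8.

KLSLKK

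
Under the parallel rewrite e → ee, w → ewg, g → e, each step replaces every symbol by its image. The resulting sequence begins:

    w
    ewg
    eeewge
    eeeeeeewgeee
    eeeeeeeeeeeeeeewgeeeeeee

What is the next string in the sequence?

Applying the rule to each of the 24 symbols of eeeeeeeeeeeeeeewgeeeeeee gives the pieces ee ee ee ee ee ee ee ee ee ee ee ee ee ee ee ewg e ee ee ee ee ee ee ee, which concatenate to the answer.

eeeeeeeeeeeeeeeeeeeeeeeeeeeeeeewgeeeeeeeeeeeeeee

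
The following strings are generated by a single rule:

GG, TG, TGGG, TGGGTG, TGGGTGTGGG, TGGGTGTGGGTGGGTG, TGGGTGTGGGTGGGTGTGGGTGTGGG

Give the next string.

This is a Fibonacci-style word recurrence s(k) = s(k−1)·s(k−2): e.g. TG·GG = TGGG.
Continuing: TGGGTGTGGGTGGGTGTGGGTGTGGG · TGGGTGTGGGTGGGTG gives term 8.

TGGGTGTGGGTGGGTGTGGGTGTGGGTGGGTGTGGGTGGGTG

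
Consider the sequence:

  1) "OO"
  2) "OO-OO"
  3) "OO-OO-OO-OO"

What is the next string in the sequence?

OO-OO-OO-OO-OO-OO-OO-OO

Every step duplicates the string with '-' between the halves.
One more doubling of OO-OO-OO-OO gives the answer.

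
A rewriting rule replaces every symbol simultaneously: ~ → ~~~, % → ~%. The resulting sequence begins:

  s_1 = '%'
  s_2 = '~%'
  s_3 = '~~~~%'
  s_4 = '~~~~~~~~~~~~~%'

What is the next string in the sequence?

Applying the rule to each of the 14 symbols of ~~~~~~~~~~~~~% gives the pieces ~~~ ~~~ ~~~ ~~~ ~~~ ~~~ ~~~ ~~~ ~~~ ~~~ ~~~ ~~~ ~~~ ~%, which concatenate to the answer.

~~~~~~~~~~~~~~~~~~~~~~~~~~~~~~~~~~~~~~~~%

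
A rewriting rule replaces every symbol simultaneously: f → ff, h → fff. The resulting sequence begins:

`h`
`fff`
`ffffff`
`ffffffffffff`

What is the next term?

Apply φ to ffffffffffff symbol by symbol: f→ff, f→ff, f→ff, f→ff, f→ff, f→ff, f→ff, f→ff, f→ff, f→ff, f→ff, f→ff; joined: ff ff ff ff ff ff ff ff ff ff ff ff.

ffffffffffffffffffffffff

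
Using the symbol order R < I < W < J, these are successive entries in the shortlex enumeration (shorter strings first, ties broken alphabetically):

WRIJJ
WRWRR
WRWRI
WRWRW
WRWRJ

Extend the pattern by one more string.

Find the rightmost character of WRWRJ below J, bump it to the next letter, and reset everything to its right to R.

WRWIR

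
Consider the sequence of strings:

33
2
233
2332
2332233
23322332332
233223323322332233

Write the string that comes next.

Each term (from the third on) is the previous term followed by the one before it: term 3 = 2·33 = 233.
So term 8 is 233223323322332233·23322332332.

23322332332233223323322332332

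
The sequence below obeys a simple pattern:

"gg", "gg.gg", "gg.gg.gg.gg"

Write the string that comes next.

gg.gg.gg.gg.gg.gg.gg.gg

Every step duplicates the string with '.' between the halves.
One more doubling of gg.gg.gg.gg gives the answer.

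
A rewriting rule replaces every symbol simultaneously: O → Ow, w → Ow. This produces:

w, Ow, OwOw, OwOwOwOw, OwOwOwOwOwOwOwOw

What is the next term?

Rewriting the 16 symbols of OwOwOwOwOwOwOwOw one by one yields Ow Ow Ow Ow Ow Ow Ow Ow Ow Ow Ow Ow Ow Ow Ow Ow; concatenated:

OwOwOwOwOwOwOwOwOwOwOwOwOwOwOwOw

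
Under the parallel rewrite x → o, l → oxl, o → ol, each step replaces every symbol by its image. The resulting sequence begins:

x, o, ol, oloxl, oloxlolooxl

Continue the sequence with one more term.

oloxlolooxloloxlololooxl

Apply φ to oloxlolooxl symbol by symbol: o→ol, l→oxl, o→ol, x→o, l→oxl, o→ol, l→oxl, o→ol, o→ol, x→o, l→oxl; joined: ol oxl ol o oxl ol oxl ol ol o oxl.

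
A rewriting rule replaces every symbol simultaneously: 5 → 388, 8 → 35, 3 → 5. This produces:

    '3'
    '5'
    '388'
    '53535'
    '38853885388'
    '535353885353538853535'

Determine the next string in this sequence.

Rewriting the 21 symbols of 535353885353538853535 one by one yields 388 5 388 5 388 5 35 35 388 5 388 5 388 5 35 35 388 5 388 5 388; concatenated:

3885388538853535388538853885353538853885388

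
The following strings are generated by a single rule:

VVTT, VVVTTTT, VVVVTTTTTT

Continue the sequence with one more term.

The n-th term is n+1 V's then 2n T's (n = 1, 2, …).
At n = 4 the blocks have lengths 5, 8.

VVVVVTTTTTTTT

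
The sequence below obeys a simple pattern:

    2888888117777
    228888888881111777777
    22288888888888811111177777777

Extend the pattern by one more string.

Term n consists of n 2's, followed by 3n+3 8's, followed by 2n 1's, followed by 2n+2 7's (n = 1, 2, …).
Setting n = 4 gives 4, 15, 8, 10 characters in each block.

2222888888888888888111111117777777777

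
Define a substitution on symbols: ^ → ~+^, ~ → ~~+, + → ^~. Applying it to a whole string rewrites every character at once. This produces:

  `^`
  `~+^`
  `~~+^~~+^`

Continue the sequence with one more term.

~~+~~+^~~+^~~+~~+^~~+^

Apply φ to ~~+^~~+^ symbol by symbol: ~→~~+, ~→~~+, +→^~, ^→~+^, ~→~~+, ~→~~+, +→^~, ^→~+^; joined: ~~+ ~~+ ^~ ~+^ ~~+ ~~+ ^~ ~+^.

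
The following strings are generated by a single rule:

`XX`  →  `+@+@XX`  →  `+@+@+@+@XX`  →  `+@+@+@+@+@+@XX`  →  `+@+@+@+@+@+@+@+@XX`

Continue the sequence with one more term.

+@+@+@+@+@+@+@+@+@+@XX

Each term is the previous one with +@+@ prepended.
One more step from +@+@+@+@+@+@+@+@XX gives the answer.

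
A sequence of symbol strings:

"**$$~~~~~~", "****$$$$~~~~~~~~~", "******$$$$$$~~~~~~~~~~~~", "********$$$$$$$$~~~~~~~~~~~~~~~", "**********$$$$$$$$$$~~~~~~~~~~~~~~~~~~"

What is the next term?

Term n consists of 2n *'s, followed by 2n $'s, followed by 3n+3 ~'s (n = 1, 2, …).
Setting n = 6 gives 12, 12, 21 characters in each block.

************$$$$$$$$$$$$~~~~~~~~~~~~~~~~~~~~~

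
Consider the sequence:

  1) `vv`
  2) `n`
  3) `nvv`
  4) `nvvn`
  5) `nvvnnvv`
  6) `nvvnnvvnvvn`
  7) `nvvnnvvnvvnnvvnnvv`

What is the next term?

nvvnnvvnvvnnvvnnvvnvvnnvvnvvn

From term 3 onward, concatenate the last term with the second-to-last: n·vv = nvv, nvv·n = nvvn, …
The next term joins nvvnnvvnvvnnvvnnvv and nvvnnvvnvvn.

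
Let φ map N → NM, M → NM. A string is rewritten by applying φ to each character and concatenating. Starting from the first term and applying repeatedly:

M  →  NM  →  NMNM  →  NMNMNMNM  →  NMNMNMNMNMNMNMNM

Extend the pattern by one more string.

NMNMNMNMNMNMNMNMNMNMNMNMNMNMNMNM

Applying the rule to each of the 16 symbols of NMNMNMNMNMNMNMNM gives the pieces NM NM NM NM NM NM NM NM NM NM NM NM NM NM NM NM, which concatenate to the answer.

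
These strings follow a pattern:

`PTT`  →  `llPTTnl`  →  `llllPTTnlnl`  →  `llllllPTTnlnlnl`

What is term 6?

s(k+1) = ll·s(k)·nl, so each term gains ll as a prefix and nl as a suffix.
From llllllPTTnlnlnl, 2 further steps: llllllPTTnlnlnl → llllllllPTTnlnlnlnl → (answer).

llllllllllPTTnlnlnlnlnl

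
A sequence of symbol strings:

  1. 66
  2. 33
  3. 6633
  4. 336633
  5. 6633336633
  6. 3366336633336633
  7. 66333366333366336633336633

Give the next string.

From term 3 onward, concatenate the second-to-last term with the last: 66·33 = 6633, 33·6633 = 336633, …
So term 8 is 3366336633336633·66333366333366336633336633.

336633663333663366333366333366336633336633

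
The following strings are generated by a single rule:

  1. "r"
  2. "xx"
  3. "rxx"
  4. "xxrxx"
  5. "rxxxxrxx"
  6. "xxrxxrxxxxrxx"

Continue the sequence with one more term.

From term 3 onward, concatenate the second-to-last term with the last: r·xx = rxx, xx·rxx = xxrxx, …
The next term joins rxxxxrxx and xxrxxrxxxxrxx.

rxxxxrxxxxrxxrxxxxrxx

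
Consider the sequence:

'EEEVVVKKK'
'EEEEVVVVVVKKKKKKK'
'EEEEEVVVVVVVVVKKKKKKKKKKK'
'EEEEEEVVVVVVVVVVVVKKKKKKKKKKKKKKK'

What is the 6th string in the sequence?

EEEEEEEEVVVVVVVVVVVVVVVVVVKKKKKKKKKKKKKKKKKKKKKKK

Reading off run lengths: E runs 3, 4, 5, 6; V runs 3, 6, 9, 12; K runs 3, 7, 11, 15 — each is linear in n (n = 1, 2, …).
For term 6, n = 6, so the run lengths are 8, 18, 23.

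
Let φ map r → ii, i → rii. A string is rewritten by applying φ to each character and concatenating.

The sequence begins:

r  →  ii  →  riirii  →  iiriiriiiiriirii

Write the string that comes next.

riiriiiiriiriiiiriiriiriiriiiiriiriiiiriirii

Applying the rule to each of the 16 symbols of iiriiriiiiriirii gives the pieces rii rii ii rii rii ii rii rii rii rii ii rii rii ii rii rii, which concatenate to the answer.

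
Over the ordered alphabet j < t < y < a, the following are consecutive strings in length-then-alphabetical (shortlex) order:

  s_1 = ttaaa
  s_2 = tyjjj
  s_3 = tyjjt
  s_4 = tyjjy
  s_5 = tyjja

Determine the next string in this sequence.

tyjtj

Find the rightmost character of tyjja below a, bump it to the next letter, and reset everything to its right to j.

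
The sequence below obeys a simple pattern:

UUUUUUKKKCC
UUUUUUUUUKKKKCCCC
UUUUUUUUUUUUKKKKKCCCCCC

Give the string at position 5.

UUUUUUUUUUUUUUUUUUKKKKKKKCCCCCCCCCC

Reading off run lengths: U runs 6, 9, 12; K runs 3, 4, 5; C runs 2, 4, 6 — each is linear in n, where the shown terms are n = 2, 3, 4.
For term 5, n = 6, so the run lengths are 18, 7, 10.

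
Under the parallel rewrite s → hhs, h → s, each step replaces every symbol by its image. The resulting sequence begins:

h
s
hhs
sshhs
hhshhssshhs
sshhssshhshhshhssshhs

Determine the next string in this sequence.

Rewriting the 21 symbols of sshhssshhshhshhssshhs one by one yields hhs hhs s s hhs hhs hhs s s hhs s s hhs s s hhs hhs hhs s s hhs; concatenated:

hhshhssshhshhshhssshhssshhssshhshhshhssshhs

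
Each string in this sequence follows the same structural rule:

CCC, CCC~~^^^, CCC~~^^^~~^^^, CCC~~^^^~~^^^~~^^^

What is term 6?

CCC~~^^^~~^^^~~^^^~~^^^~~^^^

The strings grow by a fixed suffix ~~^^^ each time.
From CCC~~^^^~~^^^~~^^^, 2 further steps: CCC~~^^^~~^^^~~^^^ → CCC~~^^^~~^^^~~^^^~~^^^ → (answer).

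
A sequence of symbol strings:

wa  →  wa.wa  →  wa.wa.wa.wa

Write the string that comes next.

s(k+1) = s(k)·.·s(k) — each term doubles the last with '.' between the halves.
Doubling wa.wa.wa.wa with '.' between the halves:

wa.wa.wa.wa.wa.wa.wa.wa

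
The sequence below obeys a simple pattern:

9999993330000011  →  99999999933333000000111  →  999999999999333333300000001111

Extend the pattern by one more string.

9999999999999993333333330000000011111

Term n consists of 3n 9's, followed by 2n-1 3's, followed by n+3 0's, followed by n 1's, where the shown terms are n = 2, 3, 4.
For the next term, n = 5, so the run lengths are 15, 9, 8, 5.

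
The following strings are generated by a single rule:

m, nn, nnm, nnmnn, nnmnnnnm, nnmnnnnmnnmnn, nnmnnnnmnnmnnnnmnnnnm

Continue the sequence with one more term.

This is a Fibonacci-style word recurrence s(k) = s(k−1)·s(k−2): e.g. nn·m = nnm.
The next term joins nnmnnnnmnnmnnnnmnnnnm and nnmnnnnmnnmnn.

nnmnnnnmnnmnnnnmnnnnmnnmnnnnmnnmnn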